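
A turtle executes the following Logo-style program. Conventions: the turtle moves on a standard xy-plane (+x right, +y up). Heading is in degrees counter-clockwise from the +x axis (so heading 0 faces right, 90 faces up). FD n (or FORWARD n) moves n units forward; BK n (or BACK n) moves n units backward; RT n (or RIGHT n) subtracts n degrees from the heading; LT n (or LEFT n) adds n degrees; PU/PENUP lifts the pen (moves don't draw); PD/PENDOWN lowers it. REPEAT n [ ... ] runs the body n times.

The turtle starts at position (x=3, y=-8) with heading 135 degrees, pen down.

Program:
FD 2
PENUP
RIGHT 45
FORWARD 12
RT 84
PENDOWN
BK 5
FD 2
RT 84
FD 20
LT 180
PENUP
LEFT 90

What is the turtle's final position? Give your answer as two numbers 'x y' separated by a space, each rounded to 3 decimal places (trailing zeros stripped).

Executing turtle program step by step:
Start: pos=(3,-8), heading=135, pen down
FD 2: (3,-8) -> (1.586,-6.586) [heading=135, draw]
PU: pen up
RT 45: heading 135 -> 90
FD 12: (1.586,-6.586) -> (1.586,5.414) [heading=90, move]
RT 84: heading 90 -> 6
PD: pen down
BK 5: (1.586,5.414) -> (-3.387,4.892) [heading=6, draw]
FD 2: (-3.387,4.892) -> (-1.398,5.101) [heading=6, draw]
RT 84: heading 6 -> 282
FD 20: (-1.398,5.101) -> (2.76,-14.462) [heading=282, draw]
LT 180: heading 282 -> 102
PU: pen up
LT 90: heading 102 -> 192
Final: pos=(2.76,-14.462), heading=192, 4 segment(s) drawn

Answer: 2.76 -14.462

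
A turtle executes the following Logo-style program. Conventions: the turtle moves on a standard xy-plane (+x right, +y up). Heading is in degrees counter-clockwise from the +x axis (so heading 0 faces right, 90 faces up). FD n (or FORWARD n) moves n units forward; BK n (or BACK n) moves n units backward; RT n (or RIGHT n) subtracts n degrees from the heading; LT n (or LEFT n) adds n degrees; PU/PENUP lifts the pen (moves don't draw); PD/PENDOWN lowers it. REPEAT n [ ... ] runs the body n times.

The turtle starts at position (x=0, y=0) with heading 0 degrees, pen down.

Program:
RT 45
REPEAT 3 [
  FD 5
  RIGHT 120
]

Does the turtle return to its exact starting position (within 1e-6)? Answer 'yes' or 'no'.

Answer: yes

Derivation:
Executing turtle program step by step:
Start: pos=(0,0), heading=0, pen down
RT 45: heading 0 -> 315
REPEAT 3 [
  -- iteration 1/3 --
  FD 5: (0,0) -> (3.536,-3.536) [heading=315, draw]
  RT 120: heading 315 -> 195
  -- iteration 2/3 --
  FD 5: (3.536,-3.536) -> (-1.294,-4.83) [heading=195, draw]
  RT 120: heading 195 -> 75
  -- iteration 3/3 --
  FD 5: (-1.294,-4.83) -> (0,0) [heading=75, draw]
  RT 120: heading 75 -> 315
]
Final: pos=(0,0), heading=315, 3 segment(s) drawn

Start position: (0, 0)
Final position: (0, 0)
Distance = 0; < 1e-6 -> CLOSED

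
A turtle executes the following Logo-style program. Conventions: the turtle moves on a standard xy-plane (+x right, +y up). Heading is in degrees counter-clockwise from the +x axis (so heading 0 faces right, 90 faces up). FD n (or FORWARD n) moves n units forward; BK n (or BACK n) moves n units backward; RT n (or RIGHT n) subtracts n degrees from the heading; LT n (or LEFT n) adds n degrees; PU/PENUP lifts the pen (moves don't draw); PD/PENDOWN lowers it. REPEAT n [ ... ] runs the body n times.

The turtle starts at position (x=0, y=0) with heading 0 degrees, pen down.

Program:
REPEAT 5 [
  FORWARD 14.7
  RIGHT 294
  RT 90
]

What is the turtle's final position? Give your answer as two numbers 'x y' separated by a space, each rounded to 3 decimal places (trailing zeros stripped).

Answer: 40.971 -45.503

Derivation:
Executing turtle program step by step:
Start: pos=(0,0), heading=0, pen down
REPEAT 5 [
  -- iteration 1/5 --
  FD 14.7: (0,0) -> (14.7,0) [heading=0, draw]
  RT 294: heading 0 -> 66
  RT 90: heading 66 -> 336
  -- iteration 2/5 --
  FD 14.7: (14.7,0) -> (28.129,-5.979) [heading=336, draw]
  RT 294: heading 336 -> 42
  RT 90: heading 42 -> 312
  -- iteration 3/5 --
  FD 14.7: (28.129,-5.979) -> (37.965,-16.903) [heading=312, draw]
  RT 294: heading 312 -> 18
  RT 90: heading 18 -> 288
  -- iteration 4/5 --
  FD 14.7: (37.965,-16.903) -> (42.508,-30.884) [heading=288, draw]
  RT 294: heading 288 -> 354
  RT 90: heading 354 -> 264
  -- iteration 5/5 --
  FD 14.7: (42.508,-30.884) -> (40.971,-45.503) [heading=264, draw]
  RT 294: heading 264 -> 330
  RT 90: heading 330 -> 240
]
Final: pos=(40.971,-45.503), heading=240, 5 segment(s) drawn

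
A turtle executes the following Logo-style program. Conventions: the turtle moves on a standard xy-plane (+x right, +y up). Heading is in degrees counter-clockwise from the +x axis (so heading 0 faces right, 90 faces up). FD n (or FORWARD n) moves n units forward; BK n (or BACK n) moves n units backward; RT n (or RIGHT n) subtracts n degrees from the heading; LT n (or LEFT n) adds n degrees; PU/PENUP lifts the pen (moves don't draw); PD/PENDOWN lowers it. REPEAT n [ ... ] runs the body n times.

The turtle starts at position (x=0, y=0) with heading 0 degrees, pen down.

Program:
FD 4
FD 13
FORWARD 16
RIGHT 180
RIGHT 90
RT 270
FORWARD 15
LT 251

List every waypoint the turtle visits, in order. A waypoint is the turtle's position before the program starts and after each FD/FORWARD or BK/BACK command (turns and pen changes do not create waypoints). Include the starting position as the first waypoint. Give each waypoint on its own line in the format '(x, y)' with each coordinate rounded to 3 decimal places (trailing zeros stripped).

Answer: (0, 0)
(4, 0)
(17, 0)
(33, 0)
(18, 0)

Derivation:
Executing turtle program step by step:
Start: pos=(0,0), heading=0, pen down
FD 4: (0,0) -> (4,0) [heading=0, draw]
FD 13: (4,0) -> (17,0) [heading=0, draw]
FD 16: (17,0) -> (33,0) [heading=0, draw]
RT 180: heading 0 -> 180
RT 90: heading 180 -> 90
RT 270: heading 90 -> 180
FD 15: (33,0) -> (18,0) [heading=180, draw]
LT 251: heading 180 -> 71
Final: pos=(18,0), heading=71, 4 segment(s) drawn
Waypoints (5 total):
(0, 0)
(4, 0)
(17, 0)
(33, 0)
(18, 0)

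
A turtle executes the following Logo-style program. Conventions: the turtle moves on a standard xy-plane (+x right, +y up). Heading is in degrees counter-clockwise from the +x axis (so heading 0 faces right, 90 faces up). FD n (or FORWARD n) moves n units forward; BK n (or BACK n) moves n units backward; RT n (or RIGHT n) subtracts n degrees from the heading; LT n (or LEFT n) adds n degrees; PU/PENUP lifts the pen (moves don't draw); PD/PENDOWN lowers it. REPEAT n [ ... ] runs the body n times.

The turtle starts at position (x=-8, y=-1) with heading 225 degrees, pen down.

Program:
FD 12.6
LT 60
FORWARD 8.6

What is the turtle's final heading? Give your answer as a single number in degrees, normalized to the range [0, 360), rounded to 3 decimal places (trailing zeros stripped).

Answer: 285

Derivation:
Executing turtle program step by step:
Start: pos=(-8,-1), heading=225, pen down
FD 12.6: (-8,-1) -> (-16.91,-9.91) [heading=225, draw]
LT 60: heading 225 -> 285
FD 8.6: (-16.91,-9.91) -> (-14.684,-18.217) [heading=285, draw]
Final: pos=(-14.684,-18.217), heading=285, 2 segment(s) drawn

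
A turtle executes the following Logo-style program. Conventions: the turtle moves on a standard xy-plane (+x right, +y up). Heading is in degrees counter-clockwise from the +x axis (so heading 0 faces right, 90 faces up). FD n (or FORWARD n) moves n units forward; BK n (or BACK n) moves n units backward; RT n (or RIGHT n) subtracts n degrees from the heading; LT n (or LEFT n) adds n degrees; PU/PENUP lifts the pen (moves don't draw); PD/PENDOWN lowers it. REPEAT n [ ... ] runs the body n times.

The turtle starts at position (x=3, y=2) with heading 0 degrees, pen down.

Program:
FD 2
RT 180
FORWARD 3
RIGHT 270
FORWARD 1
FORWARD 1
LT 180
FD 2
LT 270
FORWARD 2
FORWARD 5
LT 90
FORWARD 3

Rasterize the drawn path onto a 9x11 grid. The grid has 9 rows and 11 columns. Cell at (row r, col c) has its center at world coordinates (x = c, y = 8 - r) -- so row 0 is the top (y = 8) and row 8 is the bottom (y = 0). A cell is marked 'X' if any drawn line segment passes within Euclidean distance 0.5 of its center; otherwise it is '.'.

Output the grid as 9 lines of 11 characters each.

Answer: ...........
...........
...........
.........X.
.........X.
.........X.
..XXXXXXXX.
..X........
..X........

Derivation:
Segment 0: (3,2) -> (5,2)
Segment 1: (5,2) -> (2,2)
Segment 2: (2,2) -> (2,1)
Segment 3: (2,1) -> (2,-0)
Segment 4: (2,-0) -> (2,2)
Segment 5: (2,2) -> (4,2)
Segment 6: (4,2) -> (9,2)
Segment 7: (9,2) -> (9,5)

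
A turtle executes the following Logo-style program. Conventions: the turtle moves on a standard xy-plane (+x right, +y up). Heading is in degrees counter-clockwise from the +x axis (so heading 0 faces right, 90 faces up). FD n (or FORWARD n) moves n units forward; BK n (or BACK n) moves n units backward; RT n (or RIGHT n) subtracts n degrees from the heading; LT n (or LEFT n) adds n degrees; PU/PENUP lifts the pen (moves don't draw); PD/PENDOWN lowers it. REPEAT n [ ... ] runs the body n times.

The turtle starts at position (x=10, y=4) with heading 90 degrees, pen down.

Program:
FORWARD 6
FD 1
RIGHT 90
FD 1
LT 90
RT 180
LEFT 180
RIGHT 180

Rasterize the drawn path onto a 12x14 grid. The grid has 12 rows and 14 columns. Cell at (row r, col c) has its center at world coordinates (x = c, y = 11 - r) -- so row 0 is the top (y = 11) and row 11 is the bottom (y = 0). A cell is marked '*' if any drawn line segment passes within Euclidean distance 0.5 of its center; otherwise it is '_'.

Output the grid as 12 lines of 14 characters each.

Segment 0: (10,4) -> (10,10)
Segment 1: (10,10) -> (10,11)
Segment 2: (10,11) -> (11,11)

Answer: __________**__
__________*___
__________*___
__________*___
__________*___
__________*___
__________*___
__________*___
______________
______________
______________
______________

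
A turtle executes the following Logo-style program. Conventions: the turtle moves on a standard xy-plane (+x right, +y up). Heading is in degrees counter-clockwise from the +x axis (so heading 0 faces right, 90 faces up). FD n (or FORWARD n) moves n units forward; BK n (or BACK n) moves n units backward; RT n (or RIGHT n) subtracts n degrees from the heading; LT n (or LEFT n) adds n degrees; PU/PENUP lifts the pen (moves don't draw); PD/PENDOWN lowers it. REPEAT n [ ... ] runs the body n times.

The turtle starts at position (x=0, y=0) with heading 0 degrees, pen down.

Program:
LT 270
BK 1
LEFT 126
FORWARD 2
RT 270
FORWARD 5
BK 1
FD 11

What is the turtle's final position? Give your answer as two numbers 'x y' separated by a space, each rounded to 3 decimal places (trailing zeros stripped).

Answer: -7.199 14.311

Derivation:
Executing turtle program step by step:
Start: pos=(0,0), heading=0, pen down
LT 270: heading 0 -> 270
BK 1: (0,0) -> (0,1) [heading=270, draw]
LT 126: heading 270 -> 36
FD 2: (0,1) -> (1.618,2.176) [heading=36, draw]
RT 270: heading 36 -> 126
FD 5: (1.618,2.176) -> (-1.321,6.221) [heading=126, draw]
BK 1: (-1.321,6.221) -> (-0.733,5.412) [heading=126, draw]
FD 11: (-0.733,5.412) -> (-7.199,14.311) [heading=126, draw]
Final: pos=(-7.199,14.311), heading=126, 5 segment(s) drawn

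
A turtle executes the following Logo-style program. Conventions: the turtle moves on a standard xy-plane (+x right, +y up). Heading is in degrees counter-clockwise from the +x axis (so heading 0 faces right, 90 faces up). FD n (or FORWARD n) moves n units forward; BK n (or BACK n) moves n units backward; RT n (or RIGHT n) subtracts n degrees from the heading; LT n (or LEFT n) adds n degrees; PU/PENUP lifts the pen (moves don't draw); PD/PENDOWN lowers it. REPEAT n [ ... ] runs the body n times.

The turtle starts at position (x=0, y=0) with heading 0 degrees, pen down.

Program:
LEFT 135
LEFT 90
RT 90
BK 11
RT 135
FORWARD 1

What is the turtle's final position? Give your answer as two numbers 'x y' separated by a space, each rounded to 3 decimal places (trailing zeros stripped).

Answer: 8.778 -7.778

Derivation:
Executing turtle program step by step:
Start: pos=(0,0), heading=0, pen down
LT 135: heading 0 -> 135
LT 90: heading 135 -> 225
RT 90: heading 225 -> 135
BK 11: (0,0) -> (7.778,-7.778) [heading=135, draw]
RT 135: heading 135 -> 0
FD 1: (7.778,-7.778) -> (8.778,-7.778) [heading=0, draw]
Final: pos=(8.778,-7.778), heading=0, 2 segment(s) drawn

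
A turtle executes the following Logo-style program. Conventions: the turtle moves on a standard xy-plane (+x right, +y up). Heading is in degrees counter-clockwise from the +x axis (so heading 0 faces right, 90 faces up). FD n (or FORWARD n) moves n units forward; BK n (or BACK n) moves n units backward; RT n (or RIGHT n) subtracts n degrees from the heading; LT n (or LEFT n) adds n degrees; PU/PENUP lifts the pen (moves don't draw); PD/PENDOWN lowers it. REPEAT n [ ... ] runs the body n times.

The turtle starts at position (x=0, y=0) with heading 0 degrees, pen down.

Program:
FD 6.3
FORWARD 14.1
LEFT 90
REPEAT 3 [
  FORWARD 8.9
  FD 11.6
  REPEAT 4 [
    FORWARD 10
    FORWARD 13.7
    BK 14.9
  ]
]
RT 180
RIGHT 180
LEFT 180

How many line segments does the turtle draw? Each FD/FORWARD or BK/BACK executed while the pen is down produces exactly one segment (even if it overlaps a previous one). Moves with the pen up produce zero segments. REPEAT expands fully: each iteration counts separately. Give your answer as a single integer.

Answer: 44

Derivation:
Executing turtle program step by step:
Start: pos=(0,0), heading=0, pen down
FD 6.3: (0,0) -> (6.3,0) [heading=0, draw]
FD 14.1: (6.3,0) -> (20.4,0) [heading=0, draw]
LT 90: heading 0 -> 90
REPEAT 3 [
  -- iteration 1/3 --
  FD 8.9: (20.4,0) -> (20.4,8.9) [heading=90, draw]
  FD 11.6: (20.4,8.9) -> (20.4,20.5) [heading=90, draw]
  REPEAT 4 [
    -- iteration 1/4 --
    FD 10: (20.4,20.5) -> (20.4,30.5) [heading=90, draw]
    FD 13.7: (20.4,30.5) -> (20.4,44.2) [heading=90, draw]
    BK 14.9: (20.4,44.2) -> (20.4,29.3) [heading=90, draw]
    -- iteration 2/4 --
    FD 10: (20.4,29.3) -> (20.4,39.3) [heading=90, draw]
    FD 13.7: (20.4,39.3) -> (20.4,53) [heading=90, draw]
    BK 14.9: (20.4,53) -> (20.4,38.1) [heading=90, draw]
    -- iteration 3/4 --
    FD 10: (20.4,38.1) -> (20.4,48.1) [heading=90, draw]
    FD 13.7: (20.4,48.1) -> (20.4,61.8) [heading=90, draw]
    BK 14.9: (20.4,61.8) -> (20.4,46.9) [heading=90, draw]
    -- iteration 4/4 --
    FD 10: (20.4,46.9) -> (20.4,56.9) [heading=90, draw]
    FD 13.7: (20.4,56.9) -> (20.4,70.6) [heading=90, draw]
    BK 14.9: (20.4,70.6) -> (20.4,55.7) [heading=90, draw]
  ]
  -- iteration 2/3 --
  FD 8.9: (20.4,55.7) -> (20.4,64.6) [heading=90, draw]
  FD 11.6: (20.4,64.6) -> (20.4,76.2) [heading=90, draw]
  REPEAT 4 [
    -- iteration 1/4 --
    FD 10: (20.4,76.2) -> (20.4,86.2) [heading=90, draw]
    FD 13.7: (20.4,86.2) -> (20.4,99.9) [heading=90, draw]
    BK 14.9: (20.4,99.9) -> (20.4,85) [heading=90, draw]
    -- iteration 2/4 --
    FD 10: (20.4,85) -> (20.4,95) [heading=90, draw]
    FD 13.7: (20.4,95) -> (20.4,108.7) [heading=90, draw]
    BK 14.9: (20.4,108.7) -> (20.4,93.8) [heading=90, draw]
    -- iteration 3/4 --
    FD 10: (20.4,93.8) -> (20.4,103.8) [heading=90, draw]
    FD 13.7: (20.4,103.8) -> (20.4,117.5) [heading=90, draw]
    BK 14.9: (20.4,117.5) -> (20.4,102.6) [heading=90, draw]
    -- iteration 4/4 --
    FD 10: (20.4,102.6) -> (20.4,112.6) [heading=90, draw]
    FD 13.7: (20.4,112.6) -> (20.4,126.3) [heading=90, draw]
    BK 14.9: (20.4,126.3) -> (20.4,111.4) [heading=90, draw]
  ]
  -- iteration 3/3 --
  FD 8.9: (20.4,111.4) -> (20.4,120.3) [heading=90, draw]
  FD 11.6: (20.4,120.3) -> (20.4,131.9) [heading=90, draw]
  REPEAT 4 [
    -- iteration 1/4 --
    FD 10: (20.4,131.9) -> (20.4,141.9) [heading=90, draw]
    FD 13.7: (20.4,141.9) -> (20.4,155.6) [heading=90, draw]
    BK 14.9: (20.4,155.6) -> (20.4,140.7) [heading=90, draw]
    -- iteration 2/4 --
    FD 10: (20.4,140.7) -> (20.4,150.7) [heading=90, draw]
    FD 13.7: (20.4,150.7) -> (20.4,164.4) [heading=90, draw]
    BK 14.9: (20.4,164.4) -> (20.4,149.5) [heading=90, draw]
    -- iteration 3/4 --
    FD 10: (20.4,149.5) -> (20.4,159.5) [heading=90, draw]
    FD 13.7: (20.4,159.5) -> (20.4,173.2) [heading=90, draw]
    BK 14.9: (20.4,173.2) -> (20.4,158.3) [heading=90, draw]
    -- iteration 4/4 --
    FD 10: (20.4,158.3) -> (20.4,168.3) [heading=90, draw]
    FD 13.7: (20.4,168.3) -> (20.4,182) [heading=90, draw]
    BK 14.9: (20.4,182) -> (20.4,167.1) [heading=90, draw]
  ]
]
RT 180: heading 90 -> 270
RT 180: heading 270 -> 90
LT 180: heading 90 -> 270
Final: pos=(20.4,167.1), heading=270, 44 segment(s) drawn
Segments drawn: 44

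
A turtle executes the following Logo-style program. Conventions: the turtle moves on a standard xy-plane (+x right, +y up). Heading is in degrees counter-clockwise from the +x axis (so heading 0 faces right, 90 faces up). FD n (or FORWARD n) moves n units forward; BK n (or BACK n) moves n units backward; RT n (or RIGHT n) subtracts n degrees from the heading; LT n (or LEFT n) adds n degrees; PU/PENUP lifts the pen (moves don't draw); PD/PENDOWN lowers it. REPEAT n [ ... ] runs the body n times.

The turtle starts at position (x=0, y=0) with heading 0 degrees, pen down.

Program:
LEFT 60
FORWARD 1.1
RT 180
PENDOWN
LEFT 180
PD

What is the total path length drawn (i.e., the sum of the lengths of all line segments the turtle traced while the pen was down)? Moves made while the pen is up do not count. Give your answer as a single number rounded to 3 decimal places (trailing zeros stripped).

Answer: 1.1

Derivation:
Executing turtle program step by step:
Start: pos=(0,0), heading=0, pen down
LT 60: heading 0 -> 60
FD 1.1: (0,0) -> (0.55,0.953) [heading=60, draw]
RT 180: heading 60 -> 240
PD: pen down
LT 180: heading 240 -> 60
PD: pen down
Final: pos=(0.55,0.953), heading=60, 1 segment(s) drawn

Segment lengths:
  seg 1: (0,0) -> (0.55,0.953), length = 1.1
Total = 1.1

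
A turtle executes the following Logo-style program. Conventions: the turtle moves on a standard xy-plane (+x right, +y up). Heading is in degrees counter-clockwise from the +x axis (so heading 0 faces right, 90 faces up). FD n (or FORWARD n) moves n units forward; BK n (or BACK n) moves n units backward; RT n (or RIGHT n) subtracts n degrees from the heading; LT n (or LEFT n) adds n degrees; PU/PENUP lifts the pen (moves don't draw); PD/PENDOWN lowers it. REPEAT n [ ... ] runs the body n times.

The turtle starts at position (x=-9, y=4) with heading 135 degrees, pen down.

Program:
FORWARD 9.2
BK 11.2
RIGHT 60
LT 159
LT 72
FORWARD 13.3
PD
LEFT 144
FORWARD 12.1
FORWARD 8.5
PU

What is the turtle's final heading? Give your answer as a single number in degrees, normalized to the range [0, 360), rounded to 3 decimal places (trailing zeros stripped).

Answer: 90

Derivation:
Executing turtle program step by step:
Start: pos=(-9,4), heading=135, pen down
FD 9.2: (-9,4) -> (-15.505,10.505) [heading=135, draw]
BK 11.2: (-15.505,10.505) -> (-7.586,2.586) [heading=135, draw]
RT 60: heading 135 -> 75
LT 159: heading 75 -> 234
LT 72: heading 234 -> 306
FD 13.3: (-7.586,2.586) -> (0.232,-8.174) [heading=306, draw]
PD: pen down
LT 144: heading 306 -> 90
FD 12.1: (0.232,-8.174) -> (0.232,3.926) [heading=90, draw]
FD 8.5: (0.232,3.926) -> (0.232,12.426) [heading=90, draw]
PU: pen up
Final: pos=(0.232,12.426), heading=90, 5 segment(s) drawn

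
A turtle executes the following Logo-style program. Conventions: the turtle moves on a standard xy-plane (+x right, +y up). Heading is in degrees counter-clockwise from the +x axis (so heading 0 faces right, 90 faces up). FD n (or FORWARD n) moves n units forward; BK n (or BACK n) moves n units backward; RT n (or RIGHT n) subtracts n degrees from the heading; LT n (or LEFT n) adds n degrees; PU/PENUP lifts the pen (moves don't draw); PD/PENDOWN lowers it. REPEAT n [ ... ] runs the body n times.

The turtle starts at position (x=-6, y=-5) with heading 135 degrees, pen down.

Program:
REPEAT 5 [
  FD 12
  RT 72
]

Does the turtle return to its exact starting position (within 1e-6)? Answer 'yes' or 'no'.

Answer: yes

Derivation:
Executing turtle program step by step:
Start: pos=(-6,-5), heading=135, pen down
REPEAT 5 [
  -- iteration 1/5 --
  FD 12: (-6,-5) -> (-14.485,3.485) [heading=135, draw]
  RT 72: heading 135 -> 63
  -- iteration 2/5 --
  FD 12: (-14.485,3.485) -> (-9.037,14.177) [heading=63, draw]
  RT 72: heading 63 -> 351
  -- iteration 3/5 --
  FD 12: (-9.037,14.177) -> (2.815,12.3) [heading=351, draw]
  RT 72: heading 351 -> 279
  -- iteration 4/5 --
  FD 12: (2.815,12.3) -> (4.692,0.448) [heading=279, draw]
  RT 72: heading 279 -> 207
  -- iteration 5/5 --
  FD 12: (4.692,0.448) -> (-6,-5) [heading=207, draw]
  RT 72: heading 207 -> 135
]
Final: pos=(-6,-5), heading=135, 5 segment(s) drawn

Start position: (-6, -5)
Final position: (-6, -5)
Distance = 0; < 1e-6 -> CLOSED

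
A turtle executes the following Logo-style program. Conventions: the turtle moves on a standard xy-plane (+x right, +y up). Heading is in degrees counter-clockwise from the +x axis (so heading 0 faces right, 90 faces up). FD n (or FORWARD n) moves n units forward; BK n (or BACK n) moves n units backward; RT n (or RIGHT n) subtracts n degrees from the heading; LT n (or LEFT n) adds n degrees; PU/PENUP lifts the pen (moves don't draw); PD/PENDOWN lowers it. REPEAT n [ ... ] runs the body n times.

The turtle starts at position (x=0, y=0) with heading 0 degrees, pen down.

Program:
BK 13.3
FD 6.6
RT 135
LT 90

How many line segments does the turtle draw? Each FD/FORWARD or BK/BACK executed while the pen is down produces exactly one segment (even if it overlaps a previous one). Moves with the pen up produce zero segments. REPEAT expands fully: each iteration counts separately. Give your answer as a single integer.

Executing turtle program step by step:
Start: pos=(0,0), heading=0, pen down
BK 13.3: (0,0) -> (-13.3,0) [heading=0, draw]
FD 6.6: (-13.3,0) -> (-6.7,0) [heading=0, draw]
RT 135: heading 0 -> 225
LT 90: heading 225 -> 315
Final: pos=(-6.7,0), heading=315, 2 segment(s) drawn
Segments drawn: 2

Answer: 2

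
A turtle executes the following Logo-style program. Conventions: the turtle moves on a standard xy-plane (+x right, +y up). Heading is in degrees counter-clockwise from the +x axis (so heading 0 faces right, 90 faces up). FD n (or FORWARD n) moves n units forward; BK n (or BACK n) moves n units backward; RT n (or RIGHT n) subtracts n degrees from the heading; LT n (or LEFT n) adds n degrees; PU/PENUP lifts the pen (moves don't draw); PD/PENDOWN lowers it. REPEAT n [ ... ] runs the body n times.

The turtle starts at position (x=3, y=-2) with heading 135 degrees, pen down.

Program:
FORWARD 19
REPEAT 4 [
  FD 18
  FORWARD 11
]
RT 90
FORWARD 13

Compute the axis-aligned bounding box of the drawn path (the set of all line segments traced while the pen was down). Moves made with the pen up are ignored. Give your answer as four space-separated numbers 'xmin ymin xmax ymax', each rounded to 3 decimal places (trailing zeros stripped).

Executing turtle program step by step:
Start: pos=(3,-2), heading=135, pen down
FD 19: (3,-2) -> (-10.435,11.435) [heading=135, draw]
REPEAT 4 [
  -- iteration 1/4 --
  FD 18: (-10.435,11.435) -> (-23.163,24.163) [heading=135, draw]
  FD 11: (-23.163,24.163) -> (-30.941,31.941) [heading=135, draw]
  -- iteration 2/4 --
  FD 18: (-30.941,31.941) -> (-43.669,44.669) [heading=135, draw]
  FD 11: (-43.669,44.669) -> (-51.447,52.447) [heading=135, draw]
  -- iteration 3/4 --
  FD 18: (-51.447,52.447) -> (-64.175,65.175) [heading=135, draw]
  FD 11: (-64.175,65.175) -> (-71.953,72.953) [heading=135, draw]
  -- iteration 4/4 --
  FD 18: (-71.953,72.953) -> (-84.681,85.681) [heading=135, draw]
  FD 11: (-84.681,85.681) -> (-92.459,93.459) [heading=135, draw]
]
RT 90: heading 135 -> 45
FD 13: (-92.459,93.459) -> (-83.267,102.652) [heading=45, draw]
Final: pos=(-83.267,102.652), heading=45, 10 segment(s) drawn

Segment endpoints: x in {-92.459, -84.681, -83.267, -71.953, -64.175, -51.447, -43.669, -30.941, -23.163, -10.435, 3}, y in {-2, 11.435, 24.163, 31.941, 44.669, 52.447, 65.175, 72.953, 85.681, 93.459, 102.652}
xmin=-92.459, ymin=-2, xmax=3, ymax=102.652

Answer: -92.459 -2 3 102.652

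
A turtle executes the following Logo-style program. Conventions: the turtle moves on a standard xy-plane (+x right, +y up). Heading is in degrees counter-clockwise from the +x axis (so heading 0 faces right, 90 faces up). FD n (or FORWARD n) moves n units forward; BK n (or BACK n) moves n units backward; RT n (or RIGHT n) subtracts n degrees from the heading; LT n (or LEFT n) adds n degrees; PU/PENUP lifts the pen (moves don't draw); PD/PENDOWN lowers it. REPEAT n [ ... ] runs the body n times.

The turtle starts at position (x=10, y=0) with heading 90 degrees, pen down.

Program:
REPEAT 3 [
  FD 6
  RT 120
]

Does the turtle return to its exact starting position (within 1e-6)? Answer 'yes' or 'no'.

Executing turtle program step by step:
Start: pos=(10,0), heading=90, pen down
REPEAT 3 [
  -- iteration 1/3 --
  FD 6: (10,0) -> (10,6) [heading=90, draw]
  RT 120: heading 90 -> 330
  -- iteration 2/3 --
  FD 6: (10,6) -> (15.196,3) [heading=330, draw]
  RT 120: heading 330 -> 210
  -- iteration 3/3 --
  FD 6: (15.196,3) -> (10,0) [heading=210, draw]
  RT 120: heading 210 -> 90
]
Final: pos=(10,0), heading=90, 3 segment(s) drawn

Start position: (10, 0)
Final position: (10, 0)
Distance = 0; < 1e-6 -> CLOSED

Answer: yes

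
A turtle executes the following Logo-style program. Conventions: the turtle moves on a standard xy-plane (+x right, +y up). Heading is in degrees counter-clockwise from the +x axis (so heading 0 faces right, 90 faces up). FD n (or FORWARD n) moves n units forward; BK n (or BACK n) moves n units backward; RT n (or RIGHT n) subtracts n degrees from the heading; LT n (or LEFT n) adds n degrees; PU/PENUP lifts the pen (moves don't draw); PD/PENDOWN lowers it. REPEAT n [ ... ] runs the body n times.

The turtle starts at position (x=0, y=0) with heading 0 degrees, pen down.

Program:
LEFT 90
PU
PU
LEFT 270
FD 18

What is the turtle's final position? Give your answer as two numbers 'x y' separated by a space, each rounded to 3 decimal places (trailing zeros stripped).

Answer: 18 0

Derivation:
Executing turtle program step by step:
Start: pos=(0,0), heading=0, pen down
LT 90: heading 0 -> 90
PU: pen up
PU: pen up
LT 270: heading 90 -> 0
FD 18: (0,0) -> (18,0) [heading=0, move]
Final: pos=(18,0), heading=0, 0 segment(s) drawn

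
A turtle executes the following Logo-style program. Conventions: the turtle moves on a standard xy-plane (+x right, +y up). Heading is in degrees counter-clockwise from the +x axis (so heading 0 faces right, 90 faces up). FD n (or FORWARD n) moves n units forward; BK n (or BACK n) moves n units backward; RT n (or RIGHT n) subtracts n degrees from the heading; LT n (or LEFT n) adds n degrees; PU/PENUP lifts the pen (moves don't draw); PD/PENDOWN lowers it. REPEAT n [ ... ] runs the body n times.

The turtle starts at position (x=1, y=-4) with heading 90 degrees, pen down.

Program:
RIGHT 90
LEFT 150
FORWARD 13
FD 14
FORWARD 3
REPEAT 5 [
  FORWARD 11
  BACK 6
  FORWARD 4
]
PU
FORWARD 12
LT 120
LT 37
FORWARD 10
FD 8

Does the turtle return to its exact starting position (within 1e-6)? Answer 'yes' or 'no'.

Executing turtle program step by step:
Start: pos=(1,-4), heading=90, pen down
RT 90: heading 90 -> 0
LT 150: heading 0 -> 150
FD 13: (1,-4) -> (-10.258,2.5) [heading=150, draw]
FD 14: (-10.258,2.5) -> (-22.383,9.5) [heading=150, draw]
FD 3: (-22.383,9.5) -> (-24.981,11) [heading=150, draw]
REPEAT 5 [
  -- iteration 1/5 --
  FD 11: (-24.981,11) -> (-34.507,16.5) [heading=150, draw]
  BK 6: (-34.507,16.5) -> (-29.311,13.5) [heading=150, draw]
  FD 4: (-29.311,13.5) -> (-32.775,15.5) [heading=150, draw]
  -- iteration 2/5 --
  FD 11: (-32.775,15.5) -> (-42.301,21) [heading=150, draw]
  BK 6: (-42.301,21) -> (-37.105,18) [heading=150, draw]
  FD 4: (-37.105,18) -> (-40.569,20) [heading=150, draw]
  -- iteration 3/5 --
  FD 11: (-40.569,20) -> (-50.095,25.5) [heading=150, draw]
  BK 6: (-50.095,25.5) -> (-44.899,22.5) [heading=150, draw]
  FD 4: (-44.899,22.5) -> (-48.363,24.5) [heading=150, draw]
  -- iteration 4/5 --
  FD 11: (-48.363,24.5) -> (-57.89,30) [heading=150, draw]
  BK 6: (-57.89,30) -> (-52.694,27) [heading=150, draw]
  FD 4: (-52.694,27) -> (-56.158,29) [heading=150, draw]
  -- iteration 5/5 --
  FD 11: (-56.158,29) -> (-65.684,34.5) [heading=150, draw]
  BK 6: (-65.684,34.5) -> (-60.488,31.5) [heading=150, draw]
  FD 4: (-60.488,31.5) -> (-63.952,33.5) [heading=150, draw]
]
PU: pen up
FD 12: (-63.952,33.5) -> (-74.344,39.5) [heading=150, move]
LT 120: heading 150 -> 270
LT 37: heading 270 -> 307
FD 10: (-74.344,39.5) -> (-68.326,31.514) [heading=307, move]
FD 8: (-68.326,31.514) -> (-63.512,25.125) [heading=307, move]
Final: pos=(-63.512,25.125), heading=307, 18 segment(s) drawn

Start position: (1, -4)
Final position: (-63.512, 25.125)
Distance = 70.781; >= 1e-6 -> NOT closed

Answer: no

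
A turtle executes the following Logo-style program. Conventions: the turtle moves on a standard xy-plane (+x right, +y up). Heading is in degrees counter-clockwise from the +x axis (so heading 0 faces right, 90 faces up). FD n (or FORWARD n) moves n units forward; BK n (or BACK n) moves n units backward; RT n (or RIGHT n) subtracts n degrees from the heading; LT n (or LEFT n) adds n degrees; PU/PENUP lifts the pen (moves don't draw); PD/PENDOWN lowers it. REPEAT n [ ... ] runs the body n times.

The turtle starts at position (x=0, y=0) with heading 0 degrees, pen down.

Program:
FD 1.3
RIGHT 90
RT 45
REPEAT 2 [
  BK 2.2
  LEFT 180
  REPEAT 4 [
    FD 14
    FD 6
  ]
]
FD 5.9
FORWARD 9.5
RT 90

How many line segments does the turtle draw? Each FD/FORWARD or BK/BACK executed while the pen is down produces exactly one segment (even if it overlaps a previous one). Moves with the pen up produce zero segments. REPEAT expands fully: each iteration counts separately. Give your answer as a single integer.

Executing turtle program step by step:
Start: pos=(0,0), heading=0, pen down
FD 1.3: (0,0) -> (1.3,0) [heading=0, draw]
RT 90: heading 0 -> 270
RT 45: heading 270 -> 225
REPEAT 2 [
  -- iteration 1/2 --
  BK 2.2: (1.3,0) -> (2.856,1.556) [heading=225, draw]
  LT 180: heading 225 -> 45
  REPEAT 4 [
    -- iteration 1/4 --
    FD 14: (2.856,1.556) -> (12.755,11.455) [heading=45, draw]
    FD 6: (12.755,11.455) -> (16.998,15.698) [heading=45, draw]
    -- iteration 2/4 --
    FD 14: (16.998,15.698) -> (26.897,25.597) [heading=45, draw]
    FD 6: (26.897,25.597) -> (31.14,29.84) [heading=45, draw]
    -- iteration 3/4 --
    FD 14: (31.14,29.84) -> (41.039,39.739) [heading=45, draw]
    FD 6: (41.039,39.739) -> (45.282,43.982) [heading=45, draw]
    -- iteration 4/4 --
    FD 14: (45.282,43.982) -> (55.182,53.882) [heading=45, draw]
    FD 6: (55.182,53.882) -> (59.424,58.124) [heading=45, draw]
  ]
  -- iteration 2/2 --
  BK 2.2: (59.424,58.124) -> (57.869,56.569) [heading=45, draw]
  LT 180: heading 45 -> 225
  REPEAT 4 [
    -- iteration 1/4 --
    FD 14: (57.869,56.569) -> (47.969,46.669) [heading=225, draw]
    FD 6: (47.969,46.669) -> (43.726,42.426) [heading=225, draw]
    -- iteration 2/4 --
    FD 14: (43.726,42.426) -> (33.827,32.527) [heading=225, draw]
    FD 6: (33.827,32.527) -> (29.584,28.284) [heading=225, draw]
    -- iteration 3/4 --
    FD 14: (29.584,28.284) -> (19.685,18.385) [heading=225, draw]
    FD 6: (19.685,18.385) -> (15.442,14.142) [heading=225, draw]
    -- iteration 4/4 --
    FD 14: (15.442,14.142) -> (5.543,4.243) [heading=225, draw]
    FD 6: (5.543,4.243) -> (1.3,0) [heading=225, draw]
  ]
]
FD 5.9: (1.3,0) -> (-2.872,-4.172) [heading=225, draw]
FD 9.5: (-2.872,-4.172) -> (-9.589,-10.889) [heading=225, draw]
RT 90: heading 225 -> 135
Final: pos=(-9.589,-10.889), heading=135, 21 segment(s) drawn
Segments drawn: 21

Answer: 21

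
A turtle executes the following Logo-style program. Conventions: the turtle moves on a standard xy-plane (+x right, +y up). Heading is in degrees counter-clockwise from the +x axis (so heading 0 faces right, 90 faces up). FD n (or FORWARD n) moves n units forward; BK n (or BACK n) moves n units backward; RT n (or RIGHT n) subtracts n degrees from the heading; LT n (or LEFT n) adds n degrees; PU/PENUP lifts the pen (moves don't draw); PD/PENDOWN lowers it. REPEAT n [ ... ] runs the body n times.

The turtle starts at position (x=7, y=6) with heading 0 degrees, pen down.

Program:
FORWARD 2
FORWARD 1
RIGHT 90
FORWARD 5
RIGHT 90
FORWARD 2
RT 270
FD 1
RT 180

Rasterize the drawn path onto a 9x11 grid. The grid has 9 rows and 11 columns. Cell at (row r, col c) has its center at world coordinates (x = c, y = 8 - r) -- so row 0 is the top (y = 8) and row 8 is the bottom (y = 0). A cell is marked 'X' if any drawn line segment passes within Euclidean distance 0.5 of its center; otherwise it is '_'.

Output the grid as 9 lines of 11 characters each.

Answer: ___________
___________
_______XXXX
__________X
__________X
__________X
__________X
________XXX
________X__

Derivation:
Segment 0: (7,6) -> (9,6)
Segment 1: (9,6) -> (10,6)
Segment 2: (10,6) -> (10,1)
Segment 3: (10,1) -> (8,1)
Segment 4: (8,1) -> (8,-0)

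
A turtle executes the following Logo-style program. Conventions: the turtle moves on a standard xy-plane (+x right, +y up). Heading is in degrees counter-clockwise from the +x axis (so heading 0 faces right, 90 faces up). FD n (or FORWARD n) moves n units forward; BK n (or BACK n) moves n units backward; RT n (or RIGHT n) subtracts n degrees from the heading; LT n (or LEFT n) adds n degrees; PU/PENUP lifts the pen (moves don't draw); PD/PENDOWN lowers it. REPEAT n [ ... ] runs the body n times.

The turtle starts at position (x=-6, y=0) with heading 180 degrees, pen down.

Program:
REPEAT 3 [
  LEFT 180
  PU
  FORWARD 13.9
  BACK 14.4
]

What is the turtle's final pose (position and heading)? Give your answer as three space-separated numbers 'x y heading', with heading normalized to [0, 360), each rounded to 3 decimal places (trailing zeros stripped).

Executing turtle program step by step:
Start: pos=(-6,0), heading=180, pen down
REPEAT 3 [
  -- iteration 1/3 --
  LT 180: heading 180 -> 0
  PU: pen up
  FD 13.9: (-6,0) -> (7.9,0) [heading=0, move]
  BK 14.4: (7.9,0) -> (-6.5,0) [heading=0, move]
  -- iteration 2/3 --
  LT 180: heading 0 -> 180
  PU: pen up
  FD 13.9: (-6.5,0) -> (-20.4,0) [heading=180, move]
  BK 14.4: (-20.4,0) -> (-6,0) [heading=180, move]
  -- iteration 3/3 --
  LT 180: heading 180 -> 0
  PU: pen up
  FD 13.9: (-6,0) -> (7.9,0) [heading=0, move]
  BK 14.4: (7.9,0) -> (-6.5,0) [heading=0, move]
]
Final: pos=(-6.5,0), heading=0, 0 segment(s) drawn

Answer: -6.5 0 0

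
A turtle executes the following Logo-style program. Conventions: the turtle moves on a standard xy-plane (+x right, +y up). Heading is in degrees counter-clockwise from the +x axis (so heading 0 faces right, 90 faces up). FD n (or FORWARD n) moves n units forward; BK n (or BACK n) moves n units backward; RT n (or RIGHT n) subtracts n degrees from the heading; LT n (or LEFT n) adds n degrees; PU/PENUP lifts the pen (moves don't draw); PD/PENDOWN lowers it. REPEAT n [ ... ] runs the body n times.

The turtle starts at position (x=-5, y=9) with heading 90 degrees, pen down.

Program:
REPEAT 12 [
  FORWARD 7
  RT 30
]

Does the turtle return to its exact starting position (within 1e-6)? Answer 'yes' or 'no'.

Answer: yes

Derivation:
Executing turtle program step by step:
Start: pos=(-5,9), heading=90, pen down
REPEAT 12 [
  -- iteration 1/12 --
  FD 7: (-5,9) -> (-5,16) [heading=90, draw]
  RT 30: heading 90 -> 60
  -- iteration 2/12 --
  FD 7: (-5,16) -> (-1.5,22.062) [heading=60, draw]
  RT 30: heading 60 -> 30
  -- iteration 3/12 --
  FD 7: (-1.5,22.062) -> (4.562,25.562) [heading=30, draw]
  RT 30: heading 30 -> 0
  -- iteration 4/12 --
  FD 7: (4.562,25.562) -> (11.562,25.562) [heading=0, draw]
  RT 30: heading 0 -> 330
  -- iteration 5/12 --
  FD 7: (11.562,25.562) -> (17.624,22.062) [heading=330, draw]
  RT 30: heading 330 -> 300
  -- iteration 6/12 --
  FD 7: (17.624,22.062) -> (21.124,16) [heading=300, draw]
  RT 30: heading 300 -> 270
  -- iteration 7/12 --
  FD 7: (21.124,16) -> (21.124,9) [heading=270, draw]
  RT 30: heading 270 -> 240
  -- iteration 8/12 --
  FD 7: (21.124,9) -> (17.624,2.938) [heading=240, draw]
  RT 30: heading 240 -> 210
  -- iteration 9/12 --
  FD 7: (17.624,2.938) -> (11.562,-0.562) [heading=210, draw]
  RT 30: heading 210 -> 180
  -- iteration 10/12 --
  FD 7: (11.562,-0.562) -> (4.562,-0.562) [heading=180, draw]
  RT 30: heading 180 -> 150
  -- iteration 11/12 --
  FD 7: (4.562,-0.562) -> (-1.5,2.938) [heading=150, draw]
  RT 30: heading 150 -> 120
  -- iteration 12/12 --
  FD 7: (-1.5,2.938) -> (-5,9) [heading=120, draw]
  RT 30: heading 120 -> 90
]
Final: pos=(-5,9), heading=90, 12 segment(s) drawn

Start position: (-5, 9)
Final position: (-5, 9)
Distance = 0; < 1e-6 -> CLOSED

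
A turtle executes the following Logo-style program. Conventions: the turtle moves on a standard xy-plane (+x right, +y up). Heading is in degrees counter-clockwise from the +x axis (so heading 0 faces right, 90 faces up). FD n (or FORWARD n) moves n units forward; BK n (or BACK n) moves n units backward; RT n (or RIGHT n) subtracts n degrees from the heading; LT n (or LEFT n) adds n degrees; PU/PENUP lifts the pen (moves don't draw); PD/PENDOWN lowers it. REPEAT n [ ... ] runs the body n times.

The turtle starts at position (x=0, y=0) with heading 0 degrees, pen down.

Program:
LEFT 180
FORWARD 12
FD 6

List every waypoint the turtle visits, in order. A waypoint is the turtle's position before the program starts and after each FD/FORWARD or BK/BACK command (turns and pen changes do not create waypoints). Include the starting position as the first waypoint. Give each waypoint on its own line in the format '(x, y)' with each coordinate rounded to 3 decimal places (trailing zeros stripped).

Answer: (0, 0)
(-12, 0)
(-18, 0)

Derivation:
Executing turtle program step by step:
Start: pos=(0,0), heading=0, pen down
LT 180: heading 0 -> 180
FD 12: (0,0) -> (-12,0) [heading=180, draw]
FD 6: (-12,0) -> (-18,0) [heading=180, draw]
Final: pos=(-18,0), heading=180, 2 segment(s) drawn
Waypoints (3 total):
(0, 0)
(-12, 0)
(-18, 0)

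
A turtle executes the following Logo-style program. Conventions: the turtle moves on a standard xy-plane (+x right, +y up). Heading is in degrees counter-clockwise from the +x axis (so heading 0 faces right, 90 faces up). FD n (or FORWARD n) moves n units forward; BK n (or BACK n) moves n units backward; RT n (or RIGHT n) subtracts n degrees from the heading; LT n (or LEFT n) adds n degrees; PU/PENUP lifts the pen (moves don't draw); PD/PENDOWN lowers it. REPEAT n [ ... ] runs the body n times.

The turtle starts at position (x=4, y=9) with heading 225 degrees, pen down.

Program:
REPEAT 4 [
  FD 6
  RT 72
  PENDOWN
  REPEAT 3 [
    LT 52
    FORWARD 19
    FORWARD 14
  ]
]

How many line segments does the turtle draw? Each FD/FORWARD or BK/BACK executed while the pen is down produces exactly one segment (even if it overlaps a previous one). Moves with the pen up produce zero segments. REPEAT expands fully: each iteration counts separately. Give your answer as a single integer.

Answer: 28

Derivation:
Executing turtle program step by step:
Start: pos=(4,9), heading=225, pen down
REPEAT 4 [
  -- iteration 1/4 --
  FD 6: (4,9) -> (-0.243,4.757) [heading=225, draw]
  RT 72: heading 225 -> 153
  PD: pen down
  REPEAT 3 [
    -- iteration 1/3 --
    LT 52: heading 153 -> 205
    FD 19: (-0.243,4.757) -> (-17.462,-3.272) [heading=205, draw]
    FD 14: (-17.462,-3.272) -> (-30.151,-9.189) [heading=205, draw]
    -- iteration 2/3 --
    LT 52: heading 205 -> 257
    FD 19: (-30.151,-9.189) -> (-34.425,-27.702) [heading=257, draw]
    FD 14: (-34.425,-27.702) -> (-37.574,-41.343) [heading=257, draw]
    -- iteration 3/3 --
    LT 52: heading 257 -> 309
    FD 19: (-37.574,-41.343) -> (-25.617,-56.109) [heading=309, draw]
    FD 14: (-25.617,-56.109) -> (-16.807,-66.989) [heading=309, draw]
  ]
  -- iteration 2/4 --
  FD 6: (-16.807,-66.989) -> (-13.031,-71.652) [heading=309, draw]
  RT 72: heading 309 -> 237
  PD: pen down
  REPEAT 3 [
    -- iteration 1/3 --
    LT 52: heading 237 -> 289
    FD 19: (-13.031,-71.652) -> (-6.845,-89.617) [heading=289, draw]
    FD 14: (-6.845,-89.617) -> (-2.287,-102.854) [heading=289, draw]
    -- iteration 2/3 --
    LT 52: heading 289 -> 341
    FD 19: (-2.287,-102.854) -> (15.678,-109.04) [heading=341, draw]
    FD 14: (15.678,-109.04) -> (28.915,-113.598) [heading=341, draw]
    -- iteration 3/3 --
    LT 52: heading 341 -> 33
    FD 19: (28.915,-113.598) -> (44.85,-103.25) [heading=33, draw]
    FD 14: (44.85,-103.25) -> (56.591,-95.625) [heading=33, draw]
  ]
  -- iteration 3/4 --
  FD 6: (56.591,-95.625) -> (61.623,-92.357) [heading=33, draw]
  RT 72: heading 33 -> 321
  PD: pen down
  REPEAT 3 [
    -- iteration 1/3 --
    LT 52: heading 321 -> 13
    FD 19: (61.623,-92.357) -> (80.136,-88.083) [heading=13, draw]
    FD 14: (80.136,-88.083) -> (93.778,-84.934) [heading=13, draw]
    -- iteration 2/3 --
    LT 52: heading 13 -> 65
    FD 19: (93.778,-84.934) -> (101.807,-67.714) [heading=65, draw]
    FD 14: (101.807,-67.714) -> (107.724,-55.025) [heading=65, draw]
    -- iteration 3/3 --
    LT 52: heading 65 -> 117
    FD 19: (107.724,-55.025) -> (99.098,-38.096) [heading=117, draw]
    FD 14: (99.098,-38.096) -> (92.742,-25.622) [heading=117, draw]
  ]
  -- iteration 4/4 --
  FD 6: (92.742,-25.622) -> (90.018,-20.276) [heading=117, draw]
  RT 72: heading 117 -> 45
  PD: pen down
  REPEAT 3 [
    -- iteration 1/3 --
    LT 52: heading 45 -> 97
    FD 19: (90.018,-20.276) -> (87.703,-1.418) [heading=97, draw]
    FD 14: (87.703,-1.418) -> (85.997,12.478) [heading=97, draw]
    -- iteration 2/3 --
    LT 52: heading 97 -> 149
    FD 19: (85.997,12.478) -> (69.71,22.264) [heading=149, draw]
    FD 14: (69.71,22.264) -> (57.71,29.474) [heading=149, draw]
    -- iteration 3/3 --
    LT 52: heading 149 -> 201
    FD 19: (57.71,29.474) -> (39.972,22.665) [heading=201, draw]
    FD 14: (39.972,22.665) -> (26.902,17.648) [heading=201, draw]
  ]
]
Final: pos=(26.902,17.648), heading=201, 28 segment(s) drawn
Segments drawn: 28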